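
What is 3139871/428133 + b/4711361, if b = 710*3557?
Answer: 15874302821941/2017089119013 ≈ 7.8699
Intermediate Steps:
b = 2525470
3139871/428133 + b/4711361 = 3139871/428133 + 2525470/4711361 = 15874302821941/2017089119013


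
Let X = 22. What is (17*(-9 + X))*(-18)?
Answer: -3978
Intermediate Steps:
(17*(-9 + X))*(-18) = (17*(-9 + 22))*(-18) = (17*13)*(-18) = 221*(-18) = -3978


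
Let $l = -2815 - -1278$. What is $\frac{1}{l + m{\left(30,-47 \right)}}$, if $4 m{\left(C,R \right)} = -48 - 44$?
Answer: $- \frac{1}{1560} \approx -0.00064103$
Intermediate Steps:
$m{\left(C,R \right)} = -23$ ($m{\left(C,R \right)} = \frac{-48 - 44}{4} = \frac{1}{4} \left(-92\right) = -23$)
$l = -1537$ ($l = -2815 + 1278 = -1537$)
$\frac{1}{l + m{\left(30,-47 \right)}} = \frac{1}{-1537 - 23} = \frac{1}{-1560} = - \frac{1}{1560}$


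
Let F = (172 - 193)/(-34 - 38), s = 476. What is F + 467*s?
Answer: 5335015/24 ≈ 2.2229e+5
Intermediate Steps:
F = 7/24 (F = -21/(-72) = -21*(-1/72) = 7/24 ≈ 0.29167)
F + 467*s = 7/24 + 467*476 = 7/24 + 222292 = 5335015/24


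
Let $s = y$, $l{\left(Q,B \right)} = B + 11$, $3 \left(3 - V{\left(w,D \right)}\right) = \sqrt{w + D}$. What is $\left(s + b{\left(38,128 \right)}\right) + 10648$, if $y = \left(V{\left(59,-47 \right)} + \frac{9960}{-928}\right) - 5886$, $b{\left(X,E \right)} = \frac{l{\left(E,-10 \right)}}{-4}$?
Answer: $\frac{275733}{58} - \frac{2 \sqrt{3}}{3} \approx 4752.9$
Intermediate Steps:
$V{\left(w,D \right)} = 3 - \frac{\sqrt{D + w}}{3}$ ($V{\left(w,D \right)} = 3 - \frac{\sqrt{w + D}}{3} = 3 - \frac{\sqrt{D + w}}{3}$)
$l{\left(Q,B \right)} = 11 + B$
$b{\left(X,E \right)} = - \frac{1}{4}$ ($b{\left(X,E \right)} = \frac{11 - 10}{-4} = 1 \left(- \frac{1}{4}\right) = - \frac{1}{4}$)
$y = - \frac{683673}{116} - \frac{2 \sqrt{3}}{3}$ ($y = \left(\left(3 - \frac{\sqrt{-47 + 59}}{3}\right) + \frac{9960}{-928}\right) - 5886 = \left(\left(3 - \frac{\sqrt{12}}{3}\right) + 9960 \left(- \frac{1}{928}\right)\right) - 5886 = \left(\left(3 - \frac{2 \sqrt{3}}{3}\right) - \frac{1245}{116}\right) - 5886 = \left(- \frac{897}{116} - \frac{2 \sqrt{3}}{3}\right) - 5886 = - \frac{683673}{116} - \frac{2 \sqrt{3}}{3} \approx -5894.9$)
$s = - \frac{683673}{116} - \frac{2 \sqrt{3}}{3} \approx -5894.9$
$\left(s + b{\left(38,128 \right)}\right) + 10648 = \left(\left(- \frac{683673}{116} - \frac{2 \sqrt{3}}{3}\right) - \frac{1}{4}\right) + 10648 = \left(- \frac{341851}{58} - \frac{2 \sqrt{3}}{3}\right) + 10648 = \frac{275733}{58} - \frac{2 \sqrt{3}}{3}$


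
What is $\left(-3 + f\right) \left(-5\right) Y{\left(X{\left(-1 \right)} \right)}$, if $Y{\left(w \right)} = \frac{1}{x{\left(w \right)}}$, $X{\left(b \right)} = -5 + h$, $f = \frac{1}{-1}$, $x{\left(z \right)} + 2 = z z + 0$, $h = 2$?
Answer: $\frac{20}{7} \approx 2.8571$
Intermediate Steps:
$x{\left(z \right)} = -2 + z^{2}$ ($x{\left(z \right)} = -2 + \left(z z + 0\right) = -2 + \left(z^{2} + 0\right) = -2 + z^{2}$)
$f = -1$
$X{\left(b \right)} = -3$ ($X{\left(b \right)} = -5 + 2 = -3$)
$Y{\left(w \right)} = \frac{1}{-2 + w^{2}}$
$\left(-3 + f\right) \left(-5\right) Y{\left(X{\left(-1 \right)} \right)} = \frac{\left(-3 - 1\right) \left(-5\right)}{-2 + \left(-3\right)^{2}} = \frac{\left(-4\right) \left(-5\right)}{-2 + 9} = \frac{20}{7}$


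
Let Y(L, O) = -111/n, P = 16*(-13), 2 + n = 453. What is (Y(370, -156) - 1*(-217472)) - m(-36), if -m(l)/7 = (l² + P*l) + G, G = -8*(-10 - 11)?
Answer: 126341225/451 ≈ 2.8014e+5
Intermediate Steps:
n = 451 (n = -2 + 453 = 451)
P = -208
G = 168 (G = -8*(-21) = 168)
Y(L, O) = -111/451
m(l) = -1176 - 7*l² + 1456*l (m(l) = -7*((l² - 208*l) + 168) = -7*(168 + l² - 208*l) = -1176 - 7*l² + 1456*l)
(Y(370, -156) - 1*(-217472)) - m(-36) = (-111/451 - 1*(-217472)) - (-1176 - 7*(-36)² + 1456*(-36)) = (-111/451 + 217472) - (-1176 - 7*1296 - 52416) = 98079761/451 - (-1176 - 9072 - 52416) = 98079761/451 - 1*(-62664) = 98079761/451 + 62664 = 126341225/451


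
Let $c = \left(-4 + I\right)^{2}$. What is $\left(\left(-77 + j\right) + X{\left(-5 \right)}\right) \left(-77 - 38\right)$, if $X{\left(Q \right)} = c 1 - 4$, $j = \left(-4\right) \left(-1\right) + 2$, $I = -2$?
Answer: $4485$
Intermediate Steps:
$c = 36$ ($c = \left(-4 - 2\right)^{2} = \left(-6\right)^{2} = 36$)
$j = 6$ ($j = 4 + 2 = 6$)
$X{\left(Q \right)} = 32$ ($X{\left(Q \right)} = 36 \cdot 1 - 4 = 36 - 4 = 32$)
$\left(\left(-77 + j\right) + X{\left(-5 \right)}\right) \left(-77 - 38\right) = \left(\left(-77 + 6\right) + 32\right) \left(-77 - 38\right) = \left(-71 + 32\right) \left(-115\right) = \left(-39\right) \left(-115\right) = 4485$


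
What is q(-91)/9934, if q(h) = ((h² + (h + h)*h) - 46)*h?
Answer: -2256527/9934 ≈ -227.15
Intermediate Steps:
q(h) = h*(-46 + 3*h²) (q(h) = ((h² + (2*h)*h) - 46)*h = ((h² + 2*h²) - 46)*h = (3*h² - 46)*h = (-46 + 3*h²)*h = h*(-46 + 3*h²))
q(-91)/9934 = -91*(-46 + 3*(-91)²)/9934 = -91*(-46 + 3*8281)*(1/9934) = -91*(-46 + 24843)*(1/9934) = -91*24797*(1/9934) = -2256527*1/9934 = -2256527/9934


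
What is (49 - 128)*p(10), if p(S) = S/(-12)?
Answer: 395/6 ≈ 65.833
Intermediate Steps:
p(S) = -S/12 (p(S) = S*(-1/12) = -S/12)
(49 - 128)*p(10) = (49 - 128)*(-1/12*10) = -79*(-5/6) = 395/6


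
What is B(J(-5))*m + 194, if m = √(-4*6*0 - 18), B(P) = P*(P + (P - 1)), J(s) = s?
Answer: 194 + 165*I*√2 ≈ 194.0 + 233.35*I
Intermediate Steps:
B(P) = P*(-1 + 2*P) (B(P) = P*(P + (-1 + P)) = P*(-1 + 2*P))
m = 3*I*√2 (m = √(-24*0 - 18) = √(0 - 18) = √(-18) = 3*I*√2 ≈ 4.2426*I)
B(J(-5))*m + 194 = (-5*(-1 + 2*(-5)))*(3*I*√2) + 194 = (-5*(-1 - 10))*(3*I*√2) + 194 = (-5*(-11))*(3*I*√2) + 194 = 55*(3*I*√2) + 194 = 165*I*√2 + 194 = 194 + 165*I*√2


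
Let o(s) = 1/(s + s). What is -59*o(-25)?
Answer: 59/50 ≈ 1.1800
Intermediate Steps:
o(s) = 1/(2*s)
-59*o(-25) = -59/(2*(-25)) = -59*(-1)/(2*25) = -59*(-1/50) = 59/50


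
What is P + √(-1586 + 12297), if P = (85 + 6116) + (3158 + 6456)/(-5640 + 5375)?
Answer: 1633651/265 + √10711 ≈ 6268.2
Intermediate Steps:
P = 1633651/265 (P = 6201 + 9614/(-265) = 6201 + 9614*(-1/265) = 6201 - 9614/265 = 1633651/265 ≈ 6164.7)
P + √(-1586 + 12297) = 1633651/265 + √(-1586 + 12297) = 1633651/265 + √10711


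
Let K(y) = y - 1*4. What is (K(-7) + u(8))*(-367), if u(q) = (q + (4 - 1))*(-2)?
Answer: 12111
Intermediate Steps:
u(q) = -6 - 2*q (u(q) = (q + 3)*(-2) = (3 + q)*(-2) = -6 - 2*q)
K(y) = -4 + y (K(y) = y - 4 = -4 + y)
(K(-7) + u(8))*(-367) = ((-4 - 7) + (-6 - 2*8))*(-367) = (-11 + (-6 - 16))*(-367) = (-11 - 22)*(-367) = -33*(-367) = 12111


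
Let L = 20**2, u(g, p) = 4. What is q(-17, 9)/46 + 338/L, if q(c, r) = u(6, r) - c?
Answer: 5987/4600 ≈ 1.3015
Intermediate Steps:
L = 400
q(c, r) = 4 - c
q(-17, 9)/46 + 338/L = (4 - 1*(-17))/46 + 338/400 = (4 + 17)*(1/46) + 338*(1/400) = 21*(1/46) + 169/200 = 21/46 + 169/200 = 5987/4600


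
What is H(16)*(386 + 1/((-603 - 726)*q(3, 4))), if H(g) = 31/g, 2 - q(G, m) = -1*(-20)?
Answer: 286250683/382752 ≈ 747.88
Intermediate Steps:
q(G, m) = -18 (q(G, m) = 2 - (-1)*(-20) = 2 - 1*20 = 2 - 20 = -18)
H(16)*(386 + 1/((-603 - 726)*q(3, 4))) = (31/16)*(386 + 1/(-603 - 726*(-18))) = (31*(1/16))*(386 - 1/18/(-1329)) = 31*(386 - 1/1329*(-1/18))/16 = 31*(386 + 1/23922)/16 = (31/16)*(9233893/23922) = 286250683/382752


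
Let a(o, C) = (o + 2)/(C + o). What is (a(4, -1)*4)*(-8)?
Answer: -64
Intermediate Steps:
a(o, C) = (2 + o)/(C + o)
(a(4, -1)*4)*(-8) = (((2 + 4)/(-1 + 4))*4)*(-8) = ((6/3)*4)*(-8) = (((1/3)*6)*4)*(-8) = (2*4)*(-8) = 8*(-8) = -64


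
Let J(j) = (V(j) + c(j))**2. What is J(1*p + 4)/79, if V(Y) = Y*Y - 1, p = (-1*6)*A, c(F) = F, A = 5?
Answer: 421201/79 ≈ 5331.7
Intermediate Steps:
p = -30 (p = -1*6*5 = -6*5 = -30)
V(Y) = -1 + Y**2 (V(Y) = Y**2 - 1 = -1 + Y**2)
J(j) = (-1 + j + j**2)**2 (J(j) = ((-1 + j**2) + j)**2 = (-1 + j + j**2)**2)
J(1*p + 4)/79 = (-1 + (1*(-30) + 4) + (1*(-30) + 4)**2)**2/79 = (-1 + (-30 + 4) + (-30 + 4)**2)**2*(1/79) = (-1 - 26 + (-26)**2)**2*(1/79) = (-1 - 26 + 676)**2*(1/79) = 649**2*(1/79) = 421201*(1/79) = 421201/79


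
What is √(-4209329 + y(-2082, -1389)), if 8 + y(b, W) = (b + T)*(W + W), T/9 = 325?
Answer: I*√6551191 ≈ 2559.5*I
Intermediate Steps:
T = 2925 (T = 9*325 = 2925)
y(b, W) = -8 + 2*W*(2925 + b) (y(b, W) = -8 + (b + 2925)*(W + W) = -8 + (2925 + b)*(2*W) = -8 + 2*W*(2925 + b))
√(-4209329 + y(-2082, -1389)) = √(-4209329 + (-8 + 5850*(-1389) + 2*(-1389)*(-2082))) = √(-4209329 + (-8 - 8125650 + 5783796)) = √(-4209329 - 2341862) = √(-6551191) = I*√6551191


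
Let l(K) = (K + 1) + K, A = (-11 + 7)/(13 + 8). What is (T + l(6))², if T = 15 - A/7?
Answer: 16974400/21609 ≈ 785.52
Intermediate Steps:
A = -4/21 ≈ -0.19048
l(K) = 1 + 2*K (l(K) = (1 + K) + K = 1 + 2*K)
T = 2209/147 (T = 15 - (-4)/(21*7) = 15 - 1*(-4/147) = 15 + 4/147 = 2209/147 ≈ 15.027)
(T + l(6))² = (2209/147 + (1 + 2*6))² = (2209/147 + (1 + 12))² = (2209/147 + 13)² = (4120/147)² = 16974400/21609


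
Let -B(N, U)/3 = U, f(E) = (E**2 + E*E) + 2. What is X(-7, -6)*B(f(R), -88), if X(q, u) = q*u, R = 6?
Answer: 11088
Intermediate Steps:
f(E) = 2 + 2*E**2 (f(E) = (E**2 + E**2) + 2 = 2*E**2 + 2 = 2 + 2*E**2)
B(N, U) = -3*U
X(-7, -6)*B(f(R), -88) = (-7*(-6))*(-3*(-88)) = 42*264 = 11088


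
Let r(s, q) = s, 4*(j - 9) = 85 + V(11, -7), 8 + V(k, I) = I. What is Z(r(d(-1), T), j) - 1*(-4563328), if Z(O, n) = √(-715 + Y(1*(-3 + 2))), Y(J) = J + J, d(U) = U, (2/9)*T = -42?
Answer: 4563328 + I*√717 ≈ 4.5633e+6 + 26.777*I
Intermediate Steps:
T = -189 (T = (9/2)*(-42) = -189)
V(k, I) = -8 + I
j = 53/2 (j = 9 + (85 + (-8 - 7))/4 = 9 + (85 - 15)/4 = 9 + (¼)*70 = 9 + 35/2 = 53/2 ≈ 26.500)
Y(J) = 2*J
Z(O, n) = I*√717 (Z(O, n) = √(-715 + 2*(1*(-3 + 2))) = √(-715 + 2*(1*(-1))) = √(-715 + 2*(-1)) = √(-715 - 2) = √(-717) = I*√717)
Z(r(d(-1), T), j) - 1*(-4563328) = I*√717 - 1*(-4563328) = I*√717 + 4563328 = 4563328 + I*√717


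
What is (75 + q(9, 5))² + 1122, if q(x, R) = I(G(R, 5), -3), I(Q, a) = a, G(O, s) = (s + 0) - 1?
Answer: 6306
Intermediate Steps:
G(O, s) = -1 + s (G(O, s) = s - 1 = -1 + s)
q(x, R) = -3
(75 + q(9, 5))² + 1122 = (75 - 3)² + 1122 = 72² + 1122 = 5184 + 1122 = 6306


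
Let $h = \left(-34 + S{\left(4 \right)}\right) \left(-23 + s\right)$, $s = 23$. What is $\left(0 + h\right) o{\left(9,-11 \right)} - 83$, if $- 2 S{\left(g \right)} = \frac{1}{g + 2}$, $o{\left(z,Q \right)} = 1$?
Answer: $-83$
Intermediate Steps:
$S{\left(g \right)} = - \frac{1}{2 \left(2 + g\right)}$ ($S{\left(g \right)} = - \frac{1}{2 \left(g + 2\right)} = - \frac{1}{2 \left(2 + g\right)}$)
$h = 0$ ($h = \left(-34 - \frac{1}{4 + 2 \cdot 4}\right) \left(-23 + 23\right) = \left(-34 - \frac{1}{4 + 8}\right) 0 = \left(-34 - \frac{1}{12}\right) 0 = \left(- \frac{409}{12}\right) 0 = 0$)
$\left(0 + h\right) o{\left(9,-11 \right)} - 83 = \left(0 + 0\right) 1 - 83 = 0 \cdot 1 - 83 = 0 - 83 = -83$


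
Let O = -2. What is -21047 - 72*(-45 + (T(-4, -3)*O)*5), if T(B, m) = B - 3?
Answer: -22847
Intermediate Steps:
T(B, m) = -3 + B
-21047 - 72*(-45 + (T(-4, -3)*O)*5) = -21047 - 72*(-45 + ((-3 - 4)*(-2))*5) = -21047 - 72*(-45 - 7*(-2)*5) = -21047 - 72*(-45 + 14*5) = -21047 - 72*(-45 + 70) = -21047 - 72*25 = -21047 - 1800 = -22847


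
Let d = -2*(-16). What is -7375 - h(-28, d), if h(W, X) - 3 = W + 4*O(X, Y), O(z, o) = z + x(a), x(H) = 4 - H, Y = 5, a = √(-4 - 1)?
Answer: -7494 + 4*I*√5 ≈ -7494.0 + 8.9443*I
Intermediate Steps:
a = I*√5 (a = √(-5) = I*√5 ≈ 2.2361*I)
O(z, o) = 4 + z - I*√5 (O(z, o) = z + (4 - I*√5) = 4 + z - I*√5)
d = 32
h(W, X) = 19 + W + 4*X - 4*I*√5 (h(W, X) = 3 + (W + 4*(4 + X - I*√5)) = 3 + (W + (16 + 4*X - 4*I*√5)) = 3 + (16 + W + 4*X - 4*I*√5) = 19 + W + 4*X - 4*I*√5)
-7375 - h(-28, d) = -7375 - (19 - 28 + 4*32 - 4*I*√5) = -7375 - (19 - 28 + 128 - 4*I*√5) = -7375 - (119 - 4*I*√5) = -7375 + (-119 + 4*I*√5) = -7494 + 4*I*√5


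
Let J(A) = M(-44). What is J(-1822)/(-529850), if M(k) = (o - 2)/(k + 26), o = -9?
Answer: -11/9537300 ≈ -1.1534e-6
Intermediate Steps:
M(k) = -11/(26 + k) (M(k) = (-9 - 2)/(k + 26) = -11/(26 + k))
J(A) = 11/18 (J(A) = -11/(26 - 44) = -11/(-18) = -11*(-1/18) = 11/18)
J(-1822)/(-529850) = (11/18)/(-529850) = (11/18)*(-1/529850) = -11/9537300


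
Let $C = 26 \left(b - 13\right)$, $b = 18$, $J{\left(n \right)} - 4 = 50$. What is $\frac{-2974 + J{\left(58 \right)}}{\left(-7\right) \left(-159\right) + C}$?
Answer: $- \frac{2920}{1243} \approx -2.3492$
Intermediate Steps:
$J{\left(n \right)} = 54$ ($J{\left(n \right)} = 4 + 50 = 54$)
$C = 130$ ($C = 26 \left(18 - 13\right) = 26 \cdot 5 = 130$)
$\frac{-2974 + J{\left(58 \right)}}{\left(-7\right) \left(-159\right) + C} = \frac{-2974 + 54}{\left(-7\right) \left(-159\right) + 130} = - \frac{2920}{1113 + 130} = - \frac{2920}{1243}$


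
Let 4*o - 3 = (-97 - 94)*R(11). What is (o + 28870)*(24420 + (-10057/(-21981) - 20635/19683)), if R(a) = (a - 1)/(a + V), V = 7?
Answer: 914226862915582096/1297956069 ≈ 7.0436e+8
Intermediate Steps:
R(a) = (-1 + a)/(7 + a) (R(a) = (a - 1)/(a + 7) = (-1 + a)/(7 + a))
o = -232/9 (o = 3/4 + ((-97 - 94)*((-1 + 11)/(7 + 11)))/4 = 3/4 + (-191*10/18)/4 = 3/4 + (-191*5/9)/4 = 3/4 + (1/4)*(-955/9) = 3/4 - 955/36 = -232/9 ≈ -25.778)
(o + 28870)*(24420 + (-10057/(-21981) - 20635/19683)) = (-232/9 + 28870)*(24420 + (-10057/(-21981) - 20635/19683)) = 259598*(24420 + (-10057*(-1/21981) - 20635*1/19683))/9 = 259598*(24420 + (10057/21981 - 20635/19683))/9 = 259598*(24420 - 85208668/144217341)/9 = (259598/9)*(3521702258552/144217341) = 914226862915582096/1297956069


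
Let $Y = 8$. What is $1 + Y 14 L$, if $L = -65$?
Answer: $-7279$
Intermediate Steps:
$1 + Y 14 L = 1 + 8 \cdot 14 \left(-65\right) = 1 + 112 \left(-65\right) = 1 - 7280 = -7279$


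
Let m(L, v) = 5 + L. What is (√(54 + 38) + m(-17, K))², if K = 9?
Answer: 236 - 48*√23 ≈ 5.8001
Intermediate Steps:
(√(54 + 38) + m(-17, K))² = (√(54 + 38) + (5 - 17))² = (√92 - 12)² = (2*√23 - 12)² = (-12 + 2*√23)²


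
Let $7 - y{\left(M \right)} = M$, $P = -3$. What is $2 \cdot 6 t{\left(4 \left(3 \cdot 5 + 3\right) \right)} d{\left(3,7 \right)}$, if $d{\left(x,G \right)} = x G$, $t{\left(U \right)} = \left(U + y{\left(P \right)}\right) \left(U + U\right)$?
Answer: $2975616$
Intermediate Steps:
$y{\left(M \right)} = 7 - M$
$t{\left(U \right)} = 2 U \left(10 + U\right)$ ($t{\left(U \right)} = \left(U + \left(7 - -3\right)\right) \left(U + U\right) = \left(U + \left(7 + 3\right)\right) 2 U = \left(U + 10\right) 2 U = \left(10 + U\right) 2 U = 2 U \left(10 + U\right)$)
$d{\left(x,G \right)} = G x$
$2 \cdot 6 t{\left(4 \left(3 \cdot 5 + 3\right) \right)} d{\left(3,7 \right)} = 2 \cdot 6 \cdot 2 \cdot 4 \left(3 \cdot 5 + 3\right) \left(10 + 4 \left(3 \cdot 5 + 3\right)\right) 7 \cdot 3 = 12 \cdot 2 \cdot 4 \left(15 + 3\right) \left(10 + 4 \left(15 + 3\right)\right) 21 = 12 \cdot 2 \cdot 4 \cdot 18 \left(10 + 4 \cdot 18\right) 21 = 12 \cdot 2 \cdot 72 \left(10 + 72\right) 21 = 12 \cdot 2 \cdot 72 \cdot 82 \cdot 21 = 12 \cdot 11808 \cdot 21 = 141696 \cdot 21 = 2975616$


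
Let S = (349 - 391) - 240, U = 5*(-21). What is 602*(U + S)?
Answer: -232974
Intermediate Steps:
U = -105
S = -282 (S = -42 - 240 = -282)
602*(U + S) = 602*(-105 - 282) = 602*(-387) = -232974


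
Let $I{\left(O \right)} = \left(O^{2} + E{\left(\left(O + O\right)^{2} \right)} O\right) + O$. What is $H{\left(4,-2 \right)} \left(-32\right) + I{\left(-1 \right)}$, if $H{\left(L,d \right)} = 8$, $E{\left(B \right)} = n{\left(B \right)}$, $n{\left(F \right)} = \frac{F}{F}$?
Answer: $-257$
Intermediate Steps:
$n{\left(F \right)} = 1$
$E{\left(B \right)} = 1$
$I{\left(O \right)} = O^{2} + 2 O$ ($I{\left(O \right)} = \left(O^{2} + 1 O\right) + O = \left(O^{2} + O\right) + O = \left(O + O^{2}\right) + O = O^{2} + 2 O$)
$H{\left(4,-2 \right)} \left(-32\right) + I{\left(-1 \right)} = 8 \left(-32\right) - \left(2 - 1\right) = -256 - 1 = -257$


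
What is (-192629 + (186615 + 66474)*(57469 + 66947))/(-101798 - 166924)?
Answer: -31488128395/268722 ≈ -1.1718e+5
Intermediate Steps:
(-192629 + (186615 + 66474)*(57469 + 66947))/(-101798 - 166924) = (-192629 + 253089*124416)/(-268722) = (-192629 + 31488321024)*(-1/268722) = 31488128395*(-1/268722) = -31488128395/268722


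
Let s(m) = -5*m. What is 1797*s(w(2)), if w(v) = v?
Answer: -17970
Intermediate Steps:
1797*s(w(2)) = 1797*(-5*2) = 1797*(-10) = -17970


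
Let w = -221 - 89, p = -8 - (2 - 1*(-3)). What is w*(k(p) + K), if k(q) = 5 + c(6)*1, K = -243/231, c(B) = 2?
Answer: -141980/77 ≈ -1843.9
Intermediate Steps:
K = -81/77 (K = -243*1/231 = -81/77 ≈ -1.0519)
p = -13 (p = -8 - (2 + 3) = -8 - 1*5 = -8 - 5 = -13)
k(q) = 7 (k(q) = 5 + 2*1 = 5 + 2 = 7)
w = -310
w*(k(p) + K) = -310*(7 - 81/77) = -310*458/77 = -141980/77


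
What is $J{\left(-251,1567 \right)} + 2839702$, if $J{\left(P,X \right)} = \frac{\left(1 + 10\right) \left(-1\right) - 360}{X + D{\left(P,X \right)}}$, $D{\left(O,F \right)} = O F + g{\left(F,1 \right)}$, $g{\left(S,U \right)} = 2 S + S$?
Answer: $\frac{1099103819769}{387049} \approx 2.8397 \cdot 10^{6}$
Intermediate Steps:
$g{\left(S,U \right)} = 3 S$
$D{\left(O,F \right)} = 3 F + F O$ ($D{\left(O,F \right)} = O F + 3 F = F O + 3 F = 3 F + F O$)
$J{\left(P,X \right)} = - \frac{371}{X + X \left(3 + P\right)}$ ($J{\left(P,X \right)} = \frac{\left(1 + 10\right) \left(-1\right) - 360}{X + X \left(3 + P\right)} = \frac{11 \left(-1\right) - 360}{X + X \left(3 + P\right)} = \frac{-11 - 360}{X + X \left(3 + P\right)} = - \frac{371}{X + X \left(3 + P\right)}$)
$J{\left(-251,1567 \right)} + 2839702 = - \frac{371}{1567 \left(4 - 251\right)} + 2839702 = \left(-371\right) \frac{1}{1567} \frac{1}{-247} + 2839702 = \left(-371\right) \frac{1}{1567} \left(- \frac{1}{247}\right) + 2839702 = \frac{371}{387049} + 2839702 = \frac{1099103819769}{387049}$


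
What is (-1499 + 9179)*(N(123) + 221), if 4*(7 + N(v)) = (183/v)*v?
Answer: 1994880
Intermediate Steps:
N(v) = 155/4 (N(v) = -7 + ((183/v)*v)/4 = -7 + (1/4)*183 = -7 + 183/4 = 155/4)
(-1499 + 9179)*(N(123) + 221) = (-1499 + 9179)*(155/4 + 221) = 7680*(1039/4) = 1994880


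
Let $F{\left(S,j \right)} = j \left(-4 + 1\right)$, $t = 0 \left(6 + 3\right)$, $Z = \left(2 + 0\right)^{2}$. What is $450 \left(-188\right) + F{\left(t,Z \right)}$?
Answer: $-84612$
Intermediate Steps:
$Z = 4$ ($Z = 2^{2} = 4$)
$t = 0$ ($t = 0 \cdot 9 = 0$)
$F{\left(S,j \right)} = - 3 j$ ($F{\left(S,j \right)} = j \left(-3\right) = - 3 j$)
$450 \left(-188\right) + F{\left(t,Z \right)} = 450 \left(-188\right) - 12 = -84600 - 12 = -84612$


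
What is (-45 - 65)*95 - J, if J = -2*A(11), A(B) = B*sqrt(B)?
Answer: -10450 + 22*sqrt(11) ≈ -10377.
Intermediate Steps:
A(B) = B**(3/2)
J = -22*sqrt(11) ≈ -72.966
(-45 - 65)*95 - J = (-45 - 65)*95 - (-22)*sqrt(11) = -110*95 + 22*sqrt(11) = -10450 + 22*sqrt(11)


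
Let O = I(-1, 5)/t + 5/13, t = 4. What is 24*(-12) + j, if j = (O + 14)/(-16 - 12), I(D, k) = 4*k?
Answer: -3753/13 ≈ -288.69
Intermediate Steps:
O = 70/13 (O = (4*5)/4 + 5/13 = 20*(¼) + 5*(1/13) = 5 + 5/13 = 70/13 ≈ 5.3846)
j = -9/13 (j = (70/13 + 14)/(-16 - 12) = (252/13)/(-28) = (252/13)*(-1/28) = -9/13 ≈ -0.69231)
24*(-12) + j = 24*(-12) - 9/13 = -288 - 9/13 = -3753/13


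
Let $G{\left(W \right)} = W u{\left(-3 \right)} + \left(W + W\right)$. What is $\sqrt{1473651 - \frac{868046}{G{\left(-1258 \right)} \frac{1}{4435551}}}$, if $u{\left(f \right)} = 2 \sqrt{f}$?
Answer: $\frac{3 \sqrt{1258} \sqrt{\frac{214109444959 + 205983662 i \sqrt{3}}{1 + i \sqrt{3}}}}{1258} \approx 23979.0 - 13817.0 i$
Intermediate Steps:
$G{\left(W \right)} = 2 W + 2 i W \sqrt{3}$ ($G{\left(W \right)} = W 2 \sqrt{-3} + \left(W + W\right) = W 2 i \sqrt{3} + 2 W = 2 i W \sqrt{3} + 2 W = 2 W + 2 i W \sqrt{3}$)
$\sqrt{1473651 - \frac{868046}{G{\left(-1258 \right)} \frac{1}{4435551}}} = \sqrt{1473651 - \frac{868046}{2 \left(-1258\right) \left(1 + i \sqrt{3}\right) \frac{1}{4435551}}} = \sqrt{1473651 - \frac{868046}{\left(-2516 - 2516 i \sqrt{3}\right) \frac{1}{4435551}}} = \sqrt{1473651 - \frac{868046}{- \frac{2516}{4435551} - \frac{2516 i \sqrt{3}}{4435551}}}$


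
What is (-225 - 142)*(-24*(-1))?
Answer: -8808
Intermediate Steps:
(-225 - 142)*(-24*(-1)) = -367*24 = -8808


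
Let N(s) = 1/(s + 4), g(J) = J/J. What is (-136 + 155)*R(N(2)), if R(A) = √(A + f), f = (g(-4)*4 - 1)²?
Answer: 19*√330/6 ≈ 57.525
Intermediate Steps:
g(J) = 1
N(s) = 1/(4 + s)
f = 9 (f = (1*4 - 1)² = (4 - 1)² = 3² = 9)
R(A) = √(9 + A) (R(A) = √(A + 9) = √(9 + A))
(-136 + 155)*R(N(2)) = (-136 + 155)*√(9 + 1/(4 + 2)) = 19*√(9 + 1/6) = 19*√(9 + ⅙) = 19*√(55/6) = 19*(√330/6) = 19*√330/6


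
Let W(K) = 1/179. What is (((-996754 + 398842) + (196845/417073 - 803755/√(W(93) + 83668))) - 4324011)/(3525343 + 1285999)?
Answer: -1026400497267/1003340420983 - 803755*√2680806567/72057414690966 ≈ -1.0236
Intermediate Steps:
W(K) = 1/179
(((-996754 + 398842) + (196845/417073 - 803755/√(W(93) + 83668))) - 4324011)/(3525343 + 1285999) = (((-996754 + 398842) + (196845/417073 - 803755/√(1/179 + 83668))) - 4324011)/(3525343 + 1285999) = ((-597912 + (196845*(1/417073) - 803755*√2680806567/14976573)) - 4324011)/4811342 = ((-597912 + (196845/417073 - 803755*√2680806567/14976573)) - 4324011)*(1/4811342) = ((-249372754731/417073 - 803755*√2680806567/14976573) - 4324011)*(1/4811342) = (-2052800994534/417073 - 803755*√2680806567/14976573)*(1/4811342) = -1026400497267/1003340420983 - 803755*√2680806567/72057414690966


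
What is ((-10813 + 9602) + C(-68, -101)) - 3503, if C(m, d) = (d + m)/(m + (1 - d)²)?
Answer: -48724073/10336 ≈ -4714.0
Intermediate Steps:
C(m, d) = (d + m)/(m + (1 - d)²)
((-10813 + 9602) + C(-68, -101)) - 3503 = ((-10813 + 9602) + (-101 - 68)/(-68 + (-1 - 101)²)) - 3503 = (-1211 - 169/(-68 + (-102)²)) - 3503 = (-1211 - 169/(-68 + 10404)) - 3503 = (-1211 - 169/10336) - 3503 = -12517065/10336 - 3503 = -48724073/10336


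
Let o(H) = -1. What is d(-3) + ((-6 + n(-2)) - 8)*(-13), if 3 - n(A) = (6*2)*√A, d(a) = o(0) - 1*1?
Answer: 141 + 156*I*√2 ≈ 141.0 + 220.62*I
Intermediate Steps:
d(a) = -2 (d(a) = -1 - 1*1 = -1 - 1 = -2)
n(A) = 3 - 12*√A (n(A) = 3 - 6*2*√A = 3 - 12*√A)
d(-3) + ((-6 + n(-2)) - 8)*(-13) = -2 + ((-6 + (3 - 12*I*√2)) - 8)*(-13) = -2 + ((-3 - 12*I*√2) - 8)*(-13) = -2 + (-11 - 12*I*√2)*(-13) = -2 + (143 + 156*I*√2) = 141 + 156*I*√2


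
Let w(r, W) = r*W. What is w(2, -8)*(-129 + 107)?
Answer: 352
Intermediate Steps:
w(r, W) = W*r
w(2, -8)*(-129 + 107) = (-8*2)*(-129 + 107) = -16*(-22) = 352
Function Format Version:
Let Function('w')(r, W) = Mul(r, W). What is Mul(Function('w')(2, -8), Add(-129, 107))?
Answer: 352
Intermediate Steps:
Function('w')(r, W) = Mul(W, r)
Mul(Function('w')(2, -8), Add(-129, 107)) = Mul(Mul(-8, 2), Add(-129, 107)) = Mul(-16, -22) = 352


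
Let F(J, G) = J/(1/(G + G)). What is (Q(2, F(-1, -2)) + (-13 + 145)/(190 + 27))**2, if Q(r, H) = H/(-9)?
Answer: 102400/3814209 ≈ 0.026847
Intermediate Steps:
F(J, G) = 2*G*J (F(J, G) = J/(1/(2*G)) = J/((1/(2*G))) = J*(2*G) = 2*G*J)
Q(r, H) = -H/9 (Q(r, H) = H*(-1/9) = -H/9)
(Q(2, F(-1, -2)) + (-13 + 145)/(190 + 27))**2 = (-2*(-2)*(-1)/9 + (-13 + 145)/(190 + 27))**2 = (-1/9*4 + 132/217)**2 = (-4/9 + 132*(1/217))**2 = (-4/9 + 132/217)**2 = (320/1953)**2 = 102400/3814209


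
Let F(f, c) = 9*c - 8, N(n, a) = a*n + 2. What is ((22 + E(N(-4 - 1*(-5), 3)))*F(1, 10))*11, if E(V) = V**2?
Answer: 42394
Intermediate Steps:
N(n, a) = 2 + a*n
F(f, c) = -8 + 9*c
((22 + E(N(-4 - 1*(-5), 3)))*F(1, 10))*11 = ((22 + (2 + 3*(-4 - 1*(-5)))**2)*(-8 + 9*10))*11 = ((22 + (2 + 3*(-4 + 5))**2)*(-8 + 90))*11 = ((22 + (2 + 3*1)**2)*82)*11 = ((22 + (2 + 3)**2)*82)*11 = ((22 + 5**2)*82)*11 = ((22 + 25)*82)*11 = (47*82)*11 = 3854*11 = 42394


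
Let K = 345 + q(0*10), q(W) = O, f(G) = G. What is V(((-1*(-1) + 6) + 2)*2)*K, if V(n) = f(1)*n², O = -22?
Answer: 104652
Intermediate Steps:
q(W) = -22
V(n) = n² (V(n) = 1*n² = n²)
K = 323 (K = 345 - 22 = 323)
V(((-1*(-1) + 6) + 2)*2)*K = (((-1*(-1) + 6) + 2)*2)²*323 = (((1 + 6) + 2)*2)²*323 = ((7 + 2)*2)²*323 = (9*2)²*323 = 18²*323 = 324*323 = 104652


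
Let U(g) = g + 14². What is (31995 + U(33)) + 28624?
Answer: 60848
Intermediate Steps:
U(g) = 196 + g (U(g) = g + 196 = 196 + g)
(31995 + U(33)) + 28624 = (31995 + (196 + 33)) + 28624 = (31995 + 229) + 28624 = 32224 + 28624 = 60848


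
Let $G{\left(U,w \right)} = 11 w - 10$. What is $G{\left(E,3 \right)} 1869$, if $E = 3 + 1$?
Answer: $42987$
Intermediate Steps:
$E = 4$
$G{\left(U,w \right)} = -10 + 11 w$
$G{\left(E,3 \right)} 1869 = \left(-10 + 11 \cdot 3\right) 1869 = \left(-10 + 33\right) 1869 = 23 \cdot 1869 = 42987$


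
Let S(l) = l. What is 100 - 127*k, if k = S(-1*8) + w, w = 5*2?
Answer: -154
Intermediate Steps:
w = 10
k = 2 (k = -1*8 + 10 = -8 + 10 = 2)
100 - 127*k = 100 - 127*2 = 100 - 254 = -154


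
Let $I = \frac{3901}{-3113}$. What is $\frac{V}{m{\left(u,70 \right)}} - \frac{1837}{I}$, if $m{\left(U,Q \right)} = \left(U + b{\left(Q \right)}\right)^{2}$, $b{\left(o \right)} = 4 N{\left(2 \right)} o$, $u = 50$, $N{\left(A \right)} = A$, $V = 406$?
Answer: $\frac{1063942786953}{725781050} \approx 1465.9$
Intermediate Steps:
$b{\left(o \right)} = 8 o$ ($b{\left(o \right)} = 4 \cdot 2 o = 8 o$)
$I = - \frac{3901}{3113}$ ($I = 3901 \left(- \frac{1}{3113}\right) = - \frac{3901}{3113} \approx -1.2531$)
$m{\left(U,Q \right)} = \left(U + 8 Q\right)^{2}$
$\frac{V}{m{\left(u,70 \right)}} - \frac{1837}{I} = \frac{406}{\left(50 + 8 \cdot 70\right)^{2}} - \frac{1837}{- \frac{3901}{3113}} = \frac{406}{\left(50 + 560\right)^{2}} - - \frac{5718581}{3901} = \frac{406}{610^{2}} + \frac{5718581}{3901} = \frac{406}{372100} + \frac{5718581}{3901} = 406 \cdot \frac{1}{372100} + \frac{5718581}{3901} = \frac{203}{186050} + \frac{5718581}{3901} = \frac{1063942786953}{725781050}$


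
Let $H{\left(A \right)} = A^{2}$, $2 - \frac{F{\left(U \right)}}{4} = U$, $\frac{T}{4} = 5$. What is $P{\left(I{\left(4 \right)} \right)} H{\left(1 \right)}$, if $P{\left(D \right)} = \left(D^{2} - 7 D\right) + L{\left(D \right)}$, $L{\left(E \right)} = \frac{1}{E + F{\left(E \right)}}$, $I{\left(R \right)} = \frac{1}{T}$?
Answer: $- \frac{13823}{62800} \approx -0.22011$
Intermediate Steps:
$T = 20$ ($T = 4 \cdot 5 = 20$)
$F{\left(U \right)} = 8 - 4 U$
$I{\left(R \right)} = \frac{1}{20}$
$L{\left(E \right)} = \frac{1}{8 - 3 E}$ ($L{\left(E \right)} = \frac{1}{E - \left(-8 + 4 E\right)} = \frac{1}{8 - 3 E}$)
$P{\left(D \right)} = D^{2} - \frac{1}{-8 + 3 D} - 7 D$ ($P{\left(D \right)} = \left(D^{2} - 7 D\right) - \frac{1}{-8 + 3 D} = D^{2} - \frac{1}{-8 + 3 D} - 7 D$)
$P{\left(I{\left(4 \right)} \right)} H{\left(1 \right)} = \frac{-1 + \frac{\left(-8 + 3 \cdot \frac{1}{20}\right) \left(-7 + \frac{1}{20}\right)}{20}}{-8 + 3 \cdot \frac{1}{20}} \cdot 1^{2} = \frac{-1 + \frac{1}{20} \left(-8 + \frac{3}{20}\right) \left(- \frac{139}{20}\right)}{-8 + \frac{3}{20}} \cdot 1 = \frac{-1 + \frac{1}{20} \left(- \frac{157}{20}\right) \left(- \frac{139}{20}\right)}{- \frac{157}{20}} \cdot 1 = - \frac{20 \left(-1 + \frac{21823}{8000}\right)}{157} \cdot 1 = \left(- \frac{20}{157}\right) \frac{13823}{8000} \cdot 1 = \left(- \frac{13823}{62800}\right) 1 = - \frac{13823}{62800}$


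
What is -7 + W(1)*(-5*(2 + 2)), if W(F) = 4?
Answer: -87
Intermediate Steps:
-7 + W(1)*(-5*(2 + 2)) = -7 + 4*(-5*(2 + 2)) = -7 + 4*(-5*4) = -7 + 4*(-20) = -7 - 80 = -87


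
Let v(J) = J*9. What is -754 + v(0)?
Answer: -754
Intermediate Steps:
v(J) = 9*J
-754 + v(0) = -754 + 9*0 = -754 + 0 = -754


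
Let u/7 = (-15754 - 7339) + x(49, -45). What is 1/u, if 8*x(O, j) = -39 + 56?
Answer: -8/1293089 ≈ -6.1867e-6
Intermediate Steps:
x(O, j) = 17/8 (x(O, j) = (-39 + 56)/8 = (⅛)*17 = 17/8)
u = -1293089/8 (u = 7*((-15754 - 7339) + 17/8) = 7*(-23093 + 17/8) = 7*(-184727/8) = -1293089/8 ≈ -1.6164e+5)
1/u = 1/(-1293089/8) = -8/1293089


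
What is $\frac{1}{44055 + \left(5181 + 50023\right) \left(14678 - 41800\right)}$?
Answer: $- \frac{1}{1497198833} \approx -6.6791 \cdot 10^{-10}$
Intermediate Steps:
$\frac{1}{44055 + \left(5181 + 50023\right) \left(14678 - 41800\right)} = \frac{1}{44055 + 55204 \left(14678 - 41800\right)} = \frac{1}{44055 + 55204 \left(-27122\right)} = \frac{1}{44055 - 1497242888} = \frac{1}{-1497198833} = - \frac{1}{1497198833}$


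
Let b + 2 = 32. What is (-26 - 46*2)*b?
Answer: -3540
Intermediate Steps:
b = 30 (b = -2 + 32 = 30)
(-26 - 46*2)*b = (-26 - 46*2)*30 = (-26 - 92)*30 = -118*30 = -3540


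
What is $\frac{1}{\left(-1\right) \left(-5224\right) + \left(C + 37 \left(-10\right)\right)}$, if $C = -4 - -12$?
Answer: $\frac{1}{4862} \approx 0.00020568$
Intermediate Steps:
$C = 8$ ($C = -4 + 12 = 8$)
$\frac{1}{\left(-1\right) \left(-5224\right) + \left(C + 37 \left(-10\right)\right)} = \frac{1}{\left(-1\right) \left(-5224\right) + \left(8 + 37 \left(-10\right)\right)} = \frac{1}{5224 + \left(8 - 370\right)} = \frac{1}{5224 - 362} = \frac{1}{4862}$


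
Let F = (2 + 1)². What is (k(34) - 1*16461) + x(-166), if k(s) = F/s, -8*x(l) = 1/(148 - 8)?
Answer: -313412417/19040 ≈ -16461.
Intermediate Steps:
F = 9 (F = 3² = 9)
x(l) = -1/1120 (x(l) = -1/(8*(148 - 8)) = -⅛/140 = -⅛*1/140 = -1/1120)
k(s) = 9/s
(k(34) - 1*16461) + x(-166) = (9/34 - 1*16461) - 1/1120 = (9*(1/34) - 16461) - 1/1120 = (9/34 - 16461) - 1/1120 = -559665/34 - 1/1120 = -313412417/19040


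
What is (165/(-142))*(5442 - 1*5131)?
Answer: -51315/142 ≈ -361.37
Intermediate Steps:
(165/(-142))*(5442 - 1*5131) = (165*(-1/142))*(5442 - 5131) = -165/142*311 = -51315/142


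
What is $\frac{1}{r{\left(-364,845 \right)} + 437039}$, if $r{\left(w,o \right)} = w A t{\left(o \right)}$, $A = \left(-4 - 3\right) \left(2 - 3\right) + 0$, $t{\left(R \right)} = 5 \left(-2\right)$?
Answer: $\frac{1}{462519} \approx 2.1621 \cdot 10^{-6}$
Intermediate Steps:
$t{\left(R \right)} = -10$
$A = 7$ ($A = \left(-7\right) \left(-1\right) + 0 = 7 + 0 = 7$)
$r{\left(w,o \right)} = - 70 w$ ($r{\left(w,o \right)} = w 7 \left(-10\right) = 7 w \left(-10\right) = - 70 w$)
$\frac{1}{r{\left(-364,845 \right)} + 437039} = \frac{1}{\left(-70\right) \left(-364\right) + 437039} = \frac{1}{25480 + 437039} = \frac{1}{462519}$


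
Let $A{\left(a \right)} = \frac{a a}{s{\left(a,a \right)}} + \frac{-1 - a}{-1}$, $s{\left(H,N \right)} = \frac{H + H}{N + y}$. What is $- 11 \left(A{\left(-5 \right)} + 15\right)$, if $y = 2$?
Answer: $- \frac{407}{2} \approx -203.5$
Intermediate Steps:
$s{\left(H,N \right)} = \frac{2 H}{2 + N}$ ($s{\left(H,N \right)} = \frac{H + H}{N + 2} = \frac{2 H}{2 + N}$)
$A{\left(a \right)} = 1 + a + \frac{a \left(2 + a\right)}{2}$ ($A{\left(a \right)} = \frac{a a}{2 a \frac{1}{2 + a}} + \frac{-1 - a}{-1} = a^{2} \frac{2 + a}{2 a} + \left(-1 - a\right) \left(-1\right) = \frac{a \left(2 + a\right)}{2} + \left(1 + a\right) = 1 + a + \frac{a \left(2 + a\right)}{2}$)
$- 11 \left(A{\left(-5 \right)} + 15\right) = - 11 \left(\left(1 + \frac{\left(-5\right)^{2}}{2} + 2 \left(-5\right)\right) + 15\right) = - 11 \left(\left(1 + \frac{1}{2} \cdot 25 - 10\right) + 15\right) = - 11 \left(\left(1 + \frac{25}{2} - 10\right) + 15\right) = - 11 \left(\frac{7}{2} + 15\right) = \left(-11\right) \frac{37}{2} = - \frac{407}{2}$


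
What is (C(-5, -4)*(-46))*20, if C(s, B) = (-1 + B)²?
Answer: -23000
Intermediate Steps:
(C(-5, -4)*(-46))*20 = ((-1 - 4)²*(-46))*20 = ((-5)²*(-46))*20 = (25*(-46))*20 = -1150*20 = -23000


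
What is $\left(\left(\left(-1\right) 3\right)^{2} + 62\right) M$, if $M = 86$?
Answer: $6106$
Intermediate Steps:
$\left(\left(\left(-1\right) 3\right)^{2} + 62\right) M = \left(\left(\left(-1\right) 3\right)^{2} + 62\right) 86 = \left(\left(-3\right)^{2} + 62\right) 86 = \left(9 + 62\right) 86 = 71 \cdot 86 = 6106$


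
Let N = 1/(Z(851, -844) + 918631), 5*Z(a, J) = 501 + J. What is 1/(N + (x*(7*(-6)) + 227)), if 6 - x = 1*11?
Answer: 4592812/2007058849 ≈ 0.0022883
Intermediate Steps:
x = -5 (x = 6 - 11 = -5)
Z(a, J) = 501/5 + J/5 (Z(a, J) = (501 + J)/5 = 501/5 + J/5)
N = 5/4592812 (N = 1/((501/5 + (1/5)*(-844)) + 918631) = 1/((501/5 - 844/5) + 918631) = 1/(-343/5 + 918631) = 1/(4592812/5) = 5/4592812 ≈ 1.0887e-6)
1/(N + (x*(7*(-6)) + 227)) = 1/(5/4592812 + (-35*(-6) + 227)) = 1/(5/4592812 + (-5*(-42) + 227)) = 1/(5/4592812 + (210 + 227)) = 1/(5/4592812 + 437) = 1/(2007058849/4592812) = 4592812/2007058849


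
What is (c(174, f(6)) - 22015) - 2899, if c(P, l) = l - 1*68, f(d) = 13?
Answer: -24969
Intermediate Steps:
c(P, l) = -68 + l (c(P, l) = l - 68 = -68 + l)
(c(174, f(6)) - 22015) - 2899 = ((-68 + 13) - 22015) - 2899 = (-55 - 22015) - 2899 = -22070 - 2899 = -24969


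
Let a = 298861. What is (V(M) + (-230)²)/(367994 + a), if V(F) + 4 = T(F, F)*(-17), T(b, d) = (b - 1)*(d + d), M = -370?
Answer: -4614284/666855 ≈ -6.9195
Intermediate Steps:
T(b, d) = 2*d*(-1 + b) (T(b, d) = (-1 + b)*(2*d) = 2*d*(-1 + b))
V(F) = -4 - 34*F*(-1 + F) (V(F) = -4 + (2*F*(-1 + F))*(-17) = -4 - 34*F*(-1 + F))
(V(M) + (-230)²)/(367994 + a) = ((-4 - 34*(-370)² + 34*(-370)) + (-230)²)/(367994 + 298861) = ((-4 - 34*136900 - 12580) + 52900)/666855 = ((-4 - 4654600 - 12580) + 52900)*(1/666855) = (-4667184 + 52900)*(1/666855) = -4614284*1/666855 = -4614284/666855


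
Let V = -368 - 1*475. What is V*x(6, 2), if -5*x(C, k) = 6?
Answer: 5058/5 ≈ 1011.6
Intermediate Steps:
x(C, k) = -6/5 (x(C, k) = -1/5*6 = -6/5)
V = -843 (V = -368 - 475 = -843)
V*x(6, 2) = -843*(-6/5) = 5058/5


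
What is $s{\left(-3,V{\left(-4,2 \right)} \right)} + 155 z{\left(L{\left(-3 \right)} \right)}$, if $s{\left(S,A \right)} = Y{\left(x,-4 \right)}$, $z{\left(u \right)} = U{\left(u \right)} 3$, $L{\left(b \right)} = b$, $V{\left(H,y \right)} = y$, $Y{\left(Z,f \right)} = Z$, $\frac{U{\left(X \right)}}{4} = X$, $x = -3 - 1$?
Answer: $-5584$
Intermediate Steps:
$x = -4$ ($x = -3 - 1 = -4$)
$U{\left(X \right)} = 4 X$
$z{\left(u \right)} = 12 u$ ($z{\left(u \right)} = 4 u 3 = 12 u$)
$s{\left(S,A \right)} = -4$
$s{\left(-3,V{\left(-4,2 \right)} \right)} + 155 z{\left(L{\left(-3 \right)} \right)} = -4 + 155 \cdot 12 \left(-3\right) = -4 + 155 \left(-36\right) = -4 - 5580 = -5584$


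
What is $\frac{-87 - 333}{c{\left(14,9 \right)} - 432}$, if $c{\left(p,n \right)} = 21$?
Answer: $\frac{140}{137} \approx 1.0219$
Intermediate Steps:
$\frac{-87 - 333}{c{\left(14,9 \right)} - 432} = \frac{-87 - 333}{21 - 432} = - \frac{420}{-411} = \left(-420\right) \left(- \frac{1}{411}\right) = \frac{140}{137}$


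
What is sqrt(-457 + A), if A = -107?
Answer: 2*I*sqrt(141) ≈ 23.749*I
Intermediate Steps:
sqrt(-457 + A) = sqrt(-457 - 107) = sqrt(-564) = 2*I*sqrt(141)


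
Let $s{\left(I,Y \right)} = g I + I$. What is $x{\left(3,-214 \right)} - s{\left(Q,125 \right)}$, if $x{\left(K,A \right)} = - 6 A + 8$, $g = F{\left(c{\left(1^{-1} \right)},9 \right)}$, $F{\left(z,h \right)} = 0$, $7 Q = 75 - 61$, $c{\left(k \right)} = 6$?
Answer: $1290$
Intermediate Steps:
$Q = 2$ ($Q = \frac{75 - 61}{7} = \frac{1}{7} \cdot 14 = 2$)
$g = 0$
$x{\left(K,A \right)} = 8 - 6 A$
$s{\left(I,Y \right)} = I$ ($s{\left(I,Y \right)} = 0 I + I = 0 + I = I$)
$x{\left(3,-214 \right)} - s{\left(Q,125 \right)} = \left(8 - -1284\right) - 2 = \left(8 + 1284\right) - 2 = 1292 - 2 = 1290$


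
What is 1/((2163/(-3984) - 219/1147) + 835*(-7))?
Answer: -1523216/8904315339 ≈ -0.00017106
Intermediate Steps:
1/((2163/(-3984) - 219/1147) + 835*(-7)) = 1/((2163*(-1/3984) - 219*1/1147) - 5845) = 1/((-721/1328 - 219/1147) - 5845) = 1/(-1117819/1523216 - 5845) = 1/(-8904315339/1523216) = -1523216/8904315339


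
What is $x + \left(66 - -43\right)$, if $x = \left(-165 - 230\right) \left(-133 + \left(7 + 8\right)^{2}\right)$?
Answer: $-36231$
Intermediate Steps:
$x = -36340$ ($x = - 395 \left(-133 + 15^{2}\right) = - 395 \left(-133 + 225\right) = \left(-395\right) 92 = -36340$)
$x + \left(66 - -43\right) = -36340 + \left(66 - -43\right) = -36340 + \left(66 + 43\right) = -36340 + 109 = -36231$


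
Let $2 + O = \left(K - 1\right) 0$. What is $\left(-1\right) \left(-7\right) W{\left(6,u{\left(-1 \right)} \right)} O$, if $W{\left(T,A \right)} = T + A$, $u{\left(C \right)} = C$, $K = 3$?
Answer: $-70$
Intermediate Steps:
$W{\left(T,A \right)} = A + T$
$O = -2$ ($O = -2 + \left(3 - 1\right) 0 = -2 + 2 \cdot 0 = -2 + 0 = -2$)
$\left(-1\right) \left(-7\right) W{\left(6,u{\left(-1 \right)} \right)} O = \left(-1\right) \left(-7\right) \left(-1 + 6\right) \left(-2\right) = 7 \cdot 5 \left(-2\right) = 35 \left(-2\right) = -70$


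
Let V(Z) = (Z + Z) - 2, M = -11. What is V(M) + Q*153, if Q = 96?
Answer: 14664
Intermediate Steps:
V(Z) = -2 + 2*Z (V(Z) = 2*Z - 2 = -2 + 2*Z)
V(M) + Q*153 = (-2 + 2*(-11)) + 96*153 = (-2 - 22) + 14688 = -24 + 14688 = 14664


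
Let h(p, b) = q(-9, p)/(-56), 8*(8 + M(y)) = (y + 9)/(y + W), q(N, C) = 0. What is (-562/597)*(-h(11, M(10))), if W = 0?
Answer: 0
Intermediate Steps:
M(y) = -8 + (9 + y)/(8*y) (M(y) = -8 + ((y + 9)/(y + 0))/8 = -8 + ((9 + y)/y)/8 = -8 + (9 + y)/(8*y))
h(p, b) = 0 (h(p, b) = 0/(-56) = 0*(-1/56) = 0)
(-562/597)*(-h(11, M(10))) = (-562/597)*(-1*0) = -562*1/597*0 = -562/597*0 = 0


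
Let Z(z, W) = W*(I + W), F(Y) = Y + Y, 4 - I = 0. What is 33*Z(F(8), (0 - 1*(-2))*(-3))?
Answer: 396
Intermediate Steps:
I = 4 (I = 4 - 1*0 = 4 + 0 = 4)
F(Y) = 2*Y
Z(z, W) = W*(4 + W)
33*Z(F(8), (0 - 1*(-2))*(-3)) = 33*(((0 - 1*(-2))*(-3))*(4 + (0 - 1*(-2))*(-3))) = 33*(((0 + 2)*(-3))*(4 + (0 + 2)*(-3))) = 33*((2*(-3))*(4 + 2*(-3))) = 33*(-6*(4 - 6)) = 33*(-6*(-2)) = 33*12 = 396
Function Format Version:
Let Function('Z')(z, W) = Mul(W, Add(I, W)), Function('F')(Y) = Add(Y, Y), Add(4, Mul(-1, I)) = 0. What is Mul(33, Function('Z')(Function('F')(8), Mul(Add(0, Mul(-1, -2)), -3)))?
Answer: 396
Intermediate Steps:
I = 4 (I = Add(4, Mul(-1, 0)) = Add(4, 0) = 4)
Function('F')(Y) = Mul(2, Y)
Function('Z')(z, W) = Mul(W, Add(4, W))
Mul(33, Function('Z')(Function('F')(8), Mul(Add(0, Mul(-1, -2)), -3))) = Mul(33, Mul(Mul(Add(0, Mul(-1, -2)), -3), Add(4, Mul(Add(0, Mul(-1, -2)), -3)))) = Mul(33, Mul(Mul(Add(0, 2), -3), Add(4, Mul(Add(0, 2), -3)))) = Mul(33, Mul(Mul(2, -3), Add(4, Mul(2, -3)))) = Mul(33, Mul(-6, Add(4, -6))) = Mul(33, Mul(-6, -2)) = Mul(33, 12) = 396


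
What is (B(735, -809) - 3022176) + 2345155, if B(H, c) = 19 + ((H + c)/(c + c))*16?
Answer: -547694026/809 ≈ -6.7700e+5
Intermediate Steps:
B(H, c) = 19 + 8*(H + c)/c (B(H, c) = 19 + ((H + c)/((2*c)))*16 = 19 + ((H + c)*(1/(2*c)))*16 = 19 + ((H + c)/(2*c))*16 = 19 + 8*(H + c)/c)
(B(735, -809) - 3022176) + 2345155 = ((27 + 8*735/(-809)) - 3022176) + 2345155 = ((27 + 8*735*(-1/809)) - 3022176) + 2345155 = ((27 - 5880/809) - 3022176) + 2345155 = (15963/809 - 3022176) + 2345155 = -2444924421/809 + 2345155 = -547694026/809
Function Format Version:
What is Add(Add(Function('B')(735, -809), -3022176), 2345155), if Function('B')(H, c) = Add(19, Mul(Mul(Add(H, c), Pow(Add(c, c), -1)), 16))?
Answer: Rational(-547694026, 809) ≈ -6.7700e+5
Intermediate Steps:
Function('B')(H, c) = Add(19, Mul(8, Pow(c, -1), Add(H, c))) (Function('B')(H, c) = Add(19, Mul(Mul(Add(H, c), Pow(Mul(2, c), -1)), 16)) = Add(19, Mul(Mul(Add(H, c), Mul(Rational(1, 2), Pow(c, -1))), 16)) = Add(19, Mul(Mul(Rational(1, 2), Pow(c, -1), Add(H, c)), 16)) = Add(19, Mul(8, Pow(c, -1), Add(H, c))))
Add(Add(Function('B')(735, -809), -3022176), 2345155) = Add(Add(Add(27, Mul(8, 735, Pow(-809, -1))), -3022176), 2345155) = Add(Add(Add(27, Mul(8, 735, Rational(-1, 809))), -3022176), 2345155) = Add(Add(Add(27, Rational(-5880, 809)), -3022176), 2345155) = Add(Add(Rational(15963, 809), -3022176), 2345155) = Add(Rational(-2444924421, 809), 2345155) = Rational(-547694026, 809)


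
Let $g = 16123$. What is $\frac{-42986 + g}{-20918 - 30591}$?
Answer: $\frac{26863}{51509} \approx 0.52152$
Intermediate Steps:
$\frac{-42986 + g}{-20918 - 30591} = \frac{-42986 + 16123}{-20918 - 30591} = - \frac{26863}{-51509} = \left(-26863\right) \left(- \frac{1}{51509}\right) = \frac{26863}{51509}$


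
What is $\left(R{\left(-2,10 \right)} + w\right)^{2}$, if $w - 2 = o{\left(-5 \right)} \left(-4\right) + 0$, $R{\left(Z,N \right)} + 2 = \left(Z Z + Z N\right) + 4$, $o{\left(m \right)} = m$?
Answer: $64$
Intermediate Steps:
$R{\left(Z,N \right)} = 2 + Z^{2} + N Z$ ($R{\left(Z,N \right)} = -2 + \left(\left(Z Z + Z N\right) + 4\right) = -2 + \left(\left(Z^{2} + N Z\right) + 4\right) = -2 + \left(4 + Z^{2} + N Z\right) = 2 + Z^{2} + N Z$)
$w = 22$ ($w = 2 + \left(\left(-5\right) \left(-4\right) + 0\right) = 2 + \left(20 + 0\right) = 2 + 20 = 22$)
$\left(R{\left(-2,10 \right)} + w\right)^{2} = \left(\left(2 + \left(-2\right)^{2} + 10 \left(-2\right)\right) + 22\right)^{2} = \left(\left(2 + 4 - 20\right) + 22\right)^{2} = \left(-14 + 22\right)^{2} = 8^{2} = 64$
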